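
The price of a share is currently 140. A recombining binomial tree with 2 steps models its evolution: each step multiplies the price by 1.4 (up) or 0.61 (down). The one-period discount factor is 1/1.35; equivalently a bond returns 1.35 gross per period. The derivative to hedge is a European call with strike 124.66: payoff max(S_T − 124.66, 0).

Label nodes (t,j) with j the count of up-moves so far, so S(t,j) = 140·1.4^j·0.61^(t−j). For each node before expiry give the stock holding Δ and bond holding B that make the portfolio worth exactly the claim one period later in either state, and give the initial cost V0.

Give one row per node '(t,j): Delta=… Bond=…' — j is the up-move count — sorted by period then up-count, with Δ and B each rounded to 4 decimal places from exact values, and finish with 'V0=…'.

(0,0): Delta=0.9394 Bond=-59.4262
(1,0): Delta=0.0000 Bond=0.0000
(1,1): Delta=0.9671 Bond=-85.6459
V0=72.0908

Since d<R<u, set p* = (R−d)/(u−d) = 0.9367; price each node as the discounted p*-expectation of its children.
At expiry t=2: V(2,0)=0.0000, V(2,1)=0.0000, V(2,2)=149.7400
  t=1,j=0: stock 85.4000 → up 119.5600 (V=0.0000), down 52.0940 (V=0.0000). Price 0.0000; hedge Δ=0.0000, bond B=0.0000.
  t=1,j=1: stock 196.0000 → up 274.4000 (V=149.7400), down 119.5600 (V=0.0000). Price 103.8984; hedge Δ=0.9671, bond B=-85.6459.
  t=0,j=0: stock 140.0000 → up 196.0000 (V=103.8984), down 85.4000 (V=0.0000). Price 72.0908; hedge Δ=0.9394, bond B=-59.4262.
Each (Δ,B) replicates both successor values, so the strategy is self-financing and V0 is arbitrage-free.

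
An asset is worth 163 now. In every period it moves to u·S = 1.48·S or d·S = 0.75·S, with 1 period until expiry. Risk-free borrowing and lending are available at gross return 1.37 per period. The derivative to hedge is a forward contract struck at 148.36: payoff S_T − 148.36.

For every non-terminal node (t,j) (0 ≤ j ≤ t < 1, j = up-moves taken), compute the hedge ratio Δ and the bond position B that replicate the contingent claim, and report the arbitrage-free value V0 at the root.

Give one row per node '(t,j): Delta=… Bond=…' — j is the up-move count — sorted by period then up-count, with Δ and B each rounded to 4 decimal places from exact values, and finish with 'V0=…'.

(0,0): Delta=1.0000 Bond=-108.2920
V0=54.7080

Under the risk-neutral measure, an up-move has probability p* = (R−d)/(u−d) = 0.8493 and values discount at R = 1.37.
Payoff layer (t=1): V(1,0)=-26.1100, V(1,1)=92.8800
(0,0): S=163.0000. Δ = (V_up−V_dn)/(S_up−S_dn) = (92.8800−-26.1100)/(241.2400−122.2500) = 1.0000. V = [p*·92.8800 + (1−p*)·-26.1100]/1.37 = 54.7080. B = V − Δ·S = -108.2920.
The time-0 hedge costs 54.7080, which is the no-arbitrage price.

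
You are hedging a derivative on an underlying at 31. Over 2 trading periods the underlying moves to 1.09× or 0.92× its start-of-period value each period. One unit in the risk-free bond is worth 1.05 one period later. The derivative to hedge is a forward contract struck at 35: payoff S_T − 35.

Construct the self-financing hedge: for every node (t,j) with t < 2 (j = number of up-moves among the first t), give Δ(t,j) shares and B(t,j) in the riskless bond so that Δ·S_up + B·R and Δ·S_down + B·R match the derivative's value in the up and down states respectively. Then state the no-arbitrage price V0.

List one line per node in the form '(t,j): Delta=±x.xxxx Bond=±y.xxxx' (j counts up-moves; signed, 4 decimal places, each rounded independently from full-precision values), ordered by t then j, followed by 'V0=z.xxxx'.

Risk-neutral probability p* = (R−d)/(u−d) = (1.05−0.92)/(1.09−0.92) = 0.7647.
Terminal values V(2,·): V(2,0)=-8.7616, V(2,1)=-3.9132, V(2,2)=1.8311
Node (1,0) S=28.5200: V=(p*·-3.9132+(1−p*)·-8.7616)/1.05=-4.8133; Δ=(-3.9132−-8.7616)/(31.0868−26.2384)=1.0000; B=V−Δ·S=-33.3333
Node (1,1) S=33.7900: V=(p*·1.8311+(1−p*)·-3.9132)/1.05=0.4567; Δ=(1.8311−-3.9132)/(36.8311−31.0868)=1.0000; B=V−Δ·S=-33.3333
Node (0,0) S=31.0000: V=(p*·0.4567+(1−p*)·-4.8133)/1.05=-0.7460; Δ=(0.4567−-4.8133)/(33.7900−28.5200)=1.0000; B=V−Δ·S=-31.7460
Root portfolio cost Δ·31+B reproduces V0=-0.7460.

(0,0): Delta=1.0000 Bond=-31.7460
(1,0): Delta=1.0000 Bond=-33.3333
(1,1): Delta=1.0000 Bond=-33.3333
V0=-0.7460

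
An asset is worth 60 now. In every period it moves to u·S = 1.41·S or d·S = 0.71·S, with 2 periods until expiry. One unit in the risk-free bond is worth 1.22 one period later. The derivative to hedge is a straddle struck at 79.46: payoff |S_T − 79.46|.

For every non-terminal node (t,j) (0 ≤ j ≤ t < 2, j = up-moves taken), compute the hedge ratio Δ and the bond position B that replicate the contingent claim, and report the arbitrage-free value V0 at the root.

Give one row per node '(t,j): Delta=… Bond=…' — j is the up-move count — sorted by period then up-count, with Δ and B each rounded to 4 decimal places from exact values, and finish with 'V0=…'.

Under the risk-neutral measure, an up-move has probability p* = (R−d)/(u−d) = 0.7286 and values discount at R = 1.22.
At expiry t=2: V(2,0)=49.2140, V(2,1)=19.3940, V(2,2)=39.8260
Node (1,0) S=42.6000: V=(p*·19.3940+(1−p*)·49.2140)/1.22=22.5311; Δ=(19.3940−49.2140)/(60.0660−30.2460)=-1.0000; B=V−Δ·S=65.1311
Node (1,1) S=84.6000: V=(p*·39.8260+(1−p*)·19.3940)/1.22=28.0985; Δ=(39.8260−19.3940)/(119.2860−60.0660)=0.3450; B=V−Δ·S=-1.0901
Node (0,0) S=60.0000: V=(p*·28.0985+(1−p*)·22.5311)/1.22=21.7929; Δ=(28.0985−22.5311)/(84.6000−42.6000)=0.1326; B=V−Δ·S=13.8396
Self-financing check: at every node Δ·S+B equals the discounted successor values.

(0,0): Delta=0.1326 Bond=13.8396
(1,0): Delta=-1.0000 Bond=65.1311
(1,1): Delta=0.3450 Bond=-1.0901
V0=21.7929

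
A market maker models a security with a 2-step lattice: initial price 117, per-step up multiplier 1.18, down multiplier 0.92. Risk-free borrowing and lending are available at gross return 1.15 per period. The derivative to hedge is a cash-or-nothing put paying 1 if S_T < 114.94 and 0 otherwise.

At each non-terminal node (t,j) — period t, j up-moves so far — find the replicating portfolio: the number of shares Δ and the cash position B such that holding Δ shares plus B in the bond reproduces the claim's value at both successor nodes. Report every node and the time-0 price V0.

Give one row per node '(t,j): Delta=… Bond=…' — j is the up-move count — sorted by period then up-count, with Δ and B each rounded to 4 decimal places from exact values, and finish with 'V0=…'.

(0,0): Delta=-0.0033 Bond=0.3960
(1,0): Delta=-0.0357 Bond=3.9465
(1,1): Delta=0.0000 Bond=0.0000
V0=0.0101

No-arbitrage ⇒ martingale measure with p* = (R−d)/(u−d) = 0.8846.
Terminal values V(2,·): V(2,0)=1.0000, V(2,1)=0.0000, V(2,2)=0.0000
  t=1,j=0: stock 107.6400 → up 127.0152 (V=0.0000), down 99.0288 (V=1.0000). Price 0.1003; hedge Δ=-0.0357, bond B=3.9465.
  t=1,j=1: stock 138.0600 → up 162.9108 (V=0.0000), down 127.0152 (V=0.0000). Price 0.0000; hedge Δ=0.0000, bond B=0.0000.
  t=0,j=0: stock 117.0000 → up 138.0600 (V=0.0000), down 107.6400 (V=0.1003). Price 0.0101; hedge Δ=-0.0033, bond B=0.3960.
Each (Δ,B) replicates both successor values, so the strategy is self-financing and V0 is arbitrage-free.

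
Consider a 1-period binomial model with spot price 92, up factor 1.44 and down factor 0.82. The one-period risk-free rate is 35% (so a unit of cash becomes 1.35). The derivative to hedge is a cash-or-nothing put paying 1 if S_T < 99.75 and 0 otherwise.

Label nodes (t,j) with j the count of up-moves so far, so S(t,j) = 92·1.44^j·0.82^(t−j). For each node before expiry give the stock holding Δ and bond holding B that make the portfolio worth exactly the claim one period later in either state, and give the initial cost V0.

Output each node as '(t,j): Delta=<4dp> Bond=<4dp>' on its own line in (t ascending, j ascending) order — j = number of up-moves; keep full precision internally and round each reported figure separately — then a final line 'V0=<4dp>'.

(0,0): Delta=-0.0175 Bond=1.7204
V0=0.1075

Since d<R<u, set p* = (R−d)/(u−d) = 0.8548; price each node as the discounted p*-expectation of its children.
Payoff layer (t=1): V(1,0)=1.0000, V(1,1)=0.0000
Node (0,0) S=92.0000: V=(p*·0.0000+(1−p*)·1.0000)/1.35=0.1075; Δ=(0.0000−1.0000)/(132.4800−75.4400)=-0.0175; B=V−Δ·S=1.7204
Each (Δ,B) replicates both successor values, so the strategy is self-financing and V0 is arbitrage-free.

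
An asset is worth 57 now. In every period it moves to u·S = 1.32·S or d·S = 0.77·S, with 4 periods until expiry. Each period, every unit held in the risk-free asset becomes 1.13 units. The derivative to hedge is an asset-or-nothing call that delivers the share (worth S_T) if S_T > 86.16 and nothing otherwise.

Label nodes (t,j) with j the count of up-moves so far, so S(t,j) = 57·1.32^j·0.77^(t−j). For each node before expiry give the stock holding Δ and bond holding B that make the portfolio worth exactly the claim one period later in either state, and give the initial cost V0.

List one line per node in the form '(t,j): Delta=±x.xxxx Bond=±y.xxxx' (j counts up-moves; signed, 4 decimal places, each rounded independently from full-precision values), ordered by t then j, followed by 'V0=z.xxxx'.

No-arbitrage ⇒ martingale measure with p* = (R−d)/(u−d) = 0.6545.
At expiry t=4: V(4,0)=0.0000, V(4,1)=0.0000, V(4,2)=0.0000, V(4,3)=100.9456, V(4,4)=173.0496
(3,0): S=26.0224. Δ = (V_up−V_dn)/(S_up−S_dn) = (0.0000−0.0000)/(34.3495−20.0372) = 0.0000. V = [p*·0.0000 + (1−p*)·0.0000]/1.13 = 0.0000. B = V − Δ·S = 0.0000.
(3,1): S=44.6098. Δ = (V_up−V_dn)/(S_up−S_dn) = (0.0000−0.0000)/(58.8849−34.3495) = 0.0000. V = [p*·0.0000 + (1−p*)·0.0000]/1.13 = 0.0000. B = V − Δ·S = 0.0000.
(3,2): S=76.4739. Δ = (V_up−V_dn)/(S_up−S_dn) = (100.9456−0.0000)/(100.9456−58.8849) = 2.4000. V = [p*·100.9456 + (1−p*)·0.0000]/1.13 = 58.4721. B = V − Δ·S = -125.0653.
(3,3): S=131.0982. Δ = (V_up−V_dn)/(S_up−S_dn) = (173.0496−100.9456)/(173.0496−100.9456) = 1.0000. V = [p*·173.0496 + (1−p*)·100.9456]/1.13 = 131.0982. B = V − Δ·S = 0.0000.
(2,0): S=33.7953. Δ = (V_up−V_dn)/(S_up−S_dn) = (0.0000−0.0000)/(44.6098−26.0224) = 0.0000. V = [p*·0.0000 + (1−p*)·0.0000]/1.13 = 0.0000. B = V − Δ·S = 0.0000.
(2,1): S=57.9348. Δ = (V_up−V_dn)/(S_up−S_dn) = (58.4721−0.0000)/(76.4739−44.6098) = 1.8350. V = [p*·58.4721 + (1−p*)·0.0000]/1.13 = 33.8696. B = V − Δ·S = -72.4433.
(2,2): S=99.3168. Δ = (V_up−V_dn)/(S_up−S_dn) = (131.0982−58.4721)/(131.0982−76.4739) = 1.3296. V = [p*·131.0982 + (1−p*)·58.4721]/1.13 = 93.8134. B = V − Δ·S = -38.2340.
(1,0): S=43.8900. Δ = (V_up−V_dn)/(S_up−S_dn) = (33.8696−0.0000)/(57.9348−33.7953) = 1.4031. V = [p*·33.8696 + (1−p*)·0.0000]/1.13 = 19.6188. B = V − Δ·S = -41.9623.
(1,1): S=75.2400. Δ = (V_up−V_dn)/(S_up−S_dn) = (93.8134−33.8696)/(99.3168−57.9348) = 1.4485. V = [p*·93.8134 + (1−p*)·33.8696]/1.13 = 64.6952. B = V − Δ·S = -44.2936.
(0,0): S=57.0000. Δ = (V_up−V_dn)/(S_up−S_dn) = (64.6952−19.6188)/(75.2400−43.8900) = 1.4378. V = [p*·64.6952 + (1−p*)·19.6188]/1.13 = 43.4720. B = V − Δ·S = -38.4852.
Self-financing check: at every node Δ·S+B equals the discounted successor values.

(0,0): Delta=1.4378 Bond=-38.4852
(1,0): Delta=1.4031 Bond=-41.9623
(1,1): Delta=1.4485 Bond=-44.2936
(2,0): Delta=0.0000 Bond=0.0000
(2,1): Delta=1.8350 Bond=-72.4433
(2,2): Delta=1.3296 Bond=-38.2340
(3,0): Delta=0.0000 Bond=0.0000
(3,1): Delta=0.0000 Bond=0.0000
(3,2): Delta=2.4000 Bond=-125.0653
(3,3): Delta=1.0000 Bond=0.0000
V0=43.4720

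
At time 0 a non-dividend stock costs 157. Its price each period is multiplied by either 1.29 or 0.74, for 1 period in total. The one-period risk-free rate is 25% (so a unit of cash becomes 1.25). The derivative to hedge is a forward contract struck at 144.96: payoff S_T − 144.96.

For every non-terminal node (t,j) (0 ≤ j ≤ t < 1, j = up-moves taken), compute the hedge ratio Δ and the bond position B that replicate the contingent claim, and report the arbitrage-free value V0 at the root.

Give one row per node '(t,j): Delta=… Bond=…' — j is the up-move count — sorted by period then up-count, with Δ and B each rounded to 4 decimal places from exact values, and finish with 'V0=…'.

No-arbitrage ⇒ martingale measure with p* = (R−d)/(u−d) = 0.9273.
Terminal values V(1,·): V(1,0)=-28.7800, V(1,1)=57.5700
  t=0,j=0: stock 157.0000 → up 202.5300 (V=57.5700), down 116.1800 (V=-28.7800). Price 41.0320; hedge Δ=1.0000, bond B=-115.9680.
Root portfolio cost Δ·157+B reproduces V0=41.0320.

(0,0): Delta=1.0000 Bond=-115.9680
V0=41.0320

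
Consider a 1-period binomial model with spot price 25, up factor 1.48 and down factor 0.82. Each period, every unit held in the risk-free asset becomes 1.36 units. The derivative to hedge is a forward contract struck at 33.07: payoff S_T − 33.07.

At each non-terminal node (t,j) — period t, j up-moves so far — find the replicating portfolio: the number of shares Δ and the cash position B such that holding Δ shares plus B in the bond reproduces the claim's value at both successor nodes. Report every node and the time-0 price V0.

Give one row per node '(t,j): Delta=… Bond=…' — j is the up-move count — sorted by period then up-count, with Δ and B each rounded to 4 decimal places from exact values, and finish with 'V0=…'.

(0,0): Delta=1.0000 Bond=-24.3162
V0=0.6838

Under the risk-neutral measure, an up-move has probability p* = (R−d)/(u−d) = 0.8182 and values discount at R = 1.36.
Terminal values V(1,·): V(1,0)=-12.5700, V(1,1)=3.9300
(0,0): S=25.0000. Δ = (V_up−V_dn)/(S_up−S_dn) = (3.9300−-12.5700)/(37.0000−20.5000) = 1.0000. V = [p*·3.9300 + (1−p*)·-12.5700]/1.36 = 0.6838. B = V − Δ·S = -24.3162.
Root portfolio cost Δ·25+B reproduces V0=0.6838.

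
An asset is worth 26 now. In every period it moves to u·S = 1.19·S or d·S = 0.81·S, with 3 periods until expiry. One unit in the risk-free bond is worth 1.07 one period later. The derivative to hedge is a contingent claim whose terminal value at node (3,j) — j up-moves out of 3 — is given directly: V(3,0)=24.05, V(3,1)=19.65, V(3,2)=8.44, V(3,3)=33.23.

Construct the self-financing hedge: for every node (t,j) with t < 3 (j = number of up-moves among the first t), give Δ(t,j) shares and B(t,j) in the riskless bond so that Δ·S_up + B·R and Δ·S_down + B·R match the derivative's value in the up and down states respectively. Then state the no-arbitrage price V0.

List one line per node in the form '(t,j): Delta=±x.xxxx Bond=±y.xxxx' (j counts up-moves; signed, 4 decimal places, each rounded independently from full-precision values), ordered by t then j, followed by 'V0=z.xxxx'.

No-arbitrage ⇒ martingale measure with p* = (R−d)/(u−d) = 0.6842.
Terminal values V(3,·): V(3,0)=24.0500, V(3,1)=19.6500, V(3,2)=8.4400, V(3,3)=33.2300
(2,0): S=17.0586. Δ = (V_up−V_dn)/(S_up−S_dn) = (19.6500−24.0500)/(20.2997−13.8175) = -0.6788. V = [p*·19.6500 + (1−p*)·24.0500]/1.07 = 19.6631. B = V − Δ·S = 31.2420.
(2,1): S=25.0614. Δ = (V_up−V_dn)/(S_up−S_dn) = (8.4400−19.6500)/(29.8231−20.2997) = -1.1771. V = [p*·8.4400 + (1−p*)·19.6500]/1.07 = 11.1963. B = V − Δ·S = 40.6963.
(2,2): S=36.8186. Δ = (V_up−V_dn)/(S_up−S_dn) = (33.2300−8.4400)/(43.8141−29.8231) = 1.7718. V = [p*·33.2300 + (1−p*)·8.4400]/1.07 = 23.7398. B = V − Δ·S = -41.4970.
(1,0): S=21.0600. Δ = (V_up−V_dn)/(S_up−S_dn) = (11.1963−19.6631)/(25.0614−17.0586) = -1.0580. V = [p*·11.1963 + (1−p*)·19.6631]/1.07 = 12.9626. B = V − Δ·S = 35.2437.
(1,1): S=30.9400. Δ = (V_up−V_dn)/(S_up−S_dn) = (23.7398−11.1963)/(36.8186−25.0614) = 1.0669. V = [p*·23.7398 + (1−p*)·11.1963]/1.07 = 18.4847. B = V − Δ·S = -14.5245.
(0,0): S=26.0000. Δ = (V_up−V_dn)/(S_up−S_dn) = (18.4847−12.9626)/(30.9400−21.0600) = 0.5589. V = [p*·18.4847 + (1−p*)·12.9626]/1.07 = 15.6457. B = V − Δ·S = 1.1138.
The time-0 hedge costs 15.6457, which is the no-arbitrage price.

(0,0): Delta=0.5589 Bond=1.1138
(1,0): Delta=-1.0580 Bond=35.2437
(1,1): Delta=1.0669 Bond=-14.5245
(2,0): Delta=-0.6788 Bond=31.2420
(2,1): Delta=-1.1771 Bond=40.6963
(2,2): Delta=1.7718 Bond=-41.4970
V0=15.6457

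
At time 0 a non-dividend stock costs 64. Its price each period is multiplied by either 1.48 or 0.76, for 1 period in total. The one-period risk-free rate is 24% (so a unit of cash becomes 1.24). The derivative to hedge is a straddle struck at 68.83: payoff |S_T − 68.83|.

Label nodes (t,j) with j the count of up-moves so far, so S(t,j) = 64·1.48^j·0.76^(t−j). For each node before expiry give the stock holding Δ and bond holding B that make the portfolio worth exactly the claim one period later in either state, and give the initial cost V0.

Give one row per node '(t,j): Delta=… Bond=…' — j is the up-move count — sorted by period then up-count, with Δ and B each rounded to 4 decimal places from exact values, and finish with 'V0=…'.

The replicating-portfolio and risk-neutral prices coincide; use p* = (1.24−0.76)/(1.48−0.76) = 0.6667 for the latter.
Terminal values V(1,·): V(1,0)=20.1900, V(1,1)=25.8900
(0,0): S=64.0000. Δ = (V_up−V_dn)/(S_up−S_dn) = (25.8900−20.1900)/(94.7200−48.6400) = 0.1237. V = [p*·25.8900 + (1−p*)·20.1900]/1.24 = 19.3468. B = V − Δ·S = 11.4301.
Each (Δ,B) replicates both successor values, so the strategy is self-financing and V0 is arbitrage-free.

(0,0): Delta=0.1237 Bond=11.4301
V0=19.3468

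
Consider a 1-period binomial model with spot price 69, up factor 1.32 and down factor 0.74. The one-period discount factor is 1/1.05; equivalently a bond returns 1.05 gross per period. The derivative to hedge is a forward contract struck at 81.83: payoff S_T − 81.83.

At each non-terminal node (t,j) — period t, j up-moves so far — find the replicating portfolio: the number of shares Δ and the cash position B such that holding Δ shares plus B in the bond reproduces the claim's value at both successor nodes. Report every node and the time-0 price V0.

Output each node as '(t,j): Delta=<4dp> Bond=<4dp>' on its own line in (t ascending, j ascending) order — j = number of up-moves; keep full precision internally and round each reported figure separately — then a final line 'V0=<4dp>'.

(0,0): Delta=1.0000 Bond=-77.9333
V0=-8.9333

Risk-neutral probability p* = (R−d)/(u−d) = (1.05−0.74)/(1.32−0.74) = 0.5345.
Terminal payoffs: V(1,0)=-30.7700, V(1,1)=9.2500
Node (0,0) S=69.0000: V=(p*·9.2500+(1−p*)·-30.7700)/1.05=-8.9333; Δ=(9.2500−-30.7700)/(91.0800−51.0600)=1.0000; B=V−Δ·S=-77.9333
Check: Δ(0,0)·S0 + B(0,0) = -8.9333 = V0.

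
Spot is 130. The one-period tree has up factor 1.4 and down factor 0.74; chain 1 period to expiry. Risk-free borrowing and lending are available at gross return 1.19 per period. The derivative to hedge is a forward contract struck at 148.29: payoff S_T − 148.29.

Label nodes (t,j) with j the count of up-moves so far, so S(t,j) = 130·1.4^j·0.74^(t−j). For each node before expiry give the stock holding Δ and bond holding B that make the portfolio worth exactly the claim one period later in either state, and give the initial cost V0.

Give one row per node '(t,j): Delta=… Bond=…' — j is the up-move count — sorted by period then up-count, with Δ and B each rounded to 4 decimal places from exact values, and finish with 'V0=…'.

(0,0): Delta=1.0000 Bond=-124.6134
V0=5.3866

Risk-neutral probability p* = (R−d)/(u−d) = (1.19−0.74)/(1.4−0.74) = 0.6818.
Terminal payoffs: V(1,0)=-52.0900, V(1,1)=33.7100
(0,0): S=130.0000. Δ = (V_up−V_dn)/(S_up−S_dn) = (33.7100−-52.0900)/(182.0000−96.2000) = 1.0000. V = [p*·33.7100 + (1−p*)·-52.0900]/1.19 = 5.3866. B = V − Δ·S = -124.6134.
Root portfolio cost Δ·130+B reproduces V0=5.3866.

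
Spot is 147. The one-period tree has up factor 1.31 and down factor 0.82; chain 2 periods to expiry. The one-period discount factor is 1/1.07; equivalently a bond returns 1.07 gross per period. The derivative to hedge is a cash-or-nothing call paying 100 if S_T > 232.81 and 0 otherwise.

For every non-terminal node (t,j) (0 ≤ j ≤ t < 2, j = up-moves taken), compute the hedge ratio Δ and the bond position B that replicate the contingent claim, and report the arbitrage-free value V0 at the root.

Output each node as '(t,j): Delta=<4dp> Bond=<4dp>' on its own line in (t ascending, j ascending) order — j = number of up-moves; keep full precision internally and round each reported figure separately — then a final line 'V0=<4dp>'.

(0,0): Delta=0.6620 Bond=-74.5752
(1,0): Delta=0.0000 Bond=0.0000
(1,1): Delta=1.0598 Bond=-156.3990
V0=22.7363

Since d<R<u, set p* = (R−d)/(u−d) = 0.5102; price each node as the discounted p*-expectation of its children.
Terminal payoffs: V(2,0)=0.0000, V(2,1)=0.0000, V(2,2)=100.0000
Node (1,0) S=120.5400: V=(p*·0.0000+(1−p*)·0.0000)/1.07=0.0000; Δ=(0.0000−0.0000)/(157.9074−98.8428)=0.0000; B=V−Δ·S=0.0000
Node (1,1) S=192.5700: V=(p*·100.0000+(1−p*)·0.0000)/1.07=47.6826; Δ=(100.0000−0.0000)/(252.2667−157.9074)=1.0598; B=V−Δ·S=-156.3990
Node (0,0) S=147.0000: V=(p*·47.6826+(1−p*)·0.0000)/1.07=22.7363; Δ=(47.6826−0.0000)/(192.5700−120.5400)=0.6620; B=V−Δ·S=-74.5752
Check: Δ(0,0)·S0 + B(0,0) = 22.7363 = V0.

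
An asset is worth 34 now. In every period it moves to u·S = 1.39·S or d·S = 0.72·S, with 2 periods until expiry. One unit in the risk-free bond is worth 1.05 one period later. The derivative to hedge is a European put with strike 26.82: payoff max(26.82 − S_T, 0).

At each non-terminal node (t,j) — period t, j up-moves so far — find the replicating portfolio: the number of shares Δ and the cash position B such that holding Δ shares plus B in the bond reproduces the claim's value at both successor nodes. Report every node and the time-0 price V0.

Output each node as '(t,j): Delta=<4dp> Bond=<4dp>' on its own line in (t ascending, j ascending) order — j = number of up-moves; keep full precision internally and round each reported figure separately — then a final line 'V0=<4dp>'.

The replicating-portfolio and risk-neutral prices coincide; use p* = (1.05−0.72)/(1.39−0.72) = 0.4925 for the latter.
Terminal values V(2,·): V(2,0)=9.1944, V(2,1)=0.0000, V(2,2)=0.0000
  t=1,j=0: stock 24.4800 → up 34.0272 (V=0.0000), down 17.6256 (V=9.1944). Price 4.4436; hedge Δ=-0.5606, bond B=18.1666.
  t=1,j=1: stock 47.2600 → up 65.6914 (V=0.0000), down 34.0272 (V=0.0000). Price 0.0000; hedge Δ=0.0000, bond B=0.0000.
  t=0,j=0: stock 34.0000 → up 47.2600 (V=0.0000), down 24.4800 (V=4.4436). Price 2.1476; hedge Δ=-0.1951, bond B=8.7799.
Check: Δ(0,0)·S0 + B(0,0) = 2.1476 = V0.

(0,0): Delta=-0.1951 Bond=8.7799
(1,0): Delta=-0.5606 Bond=18.1666
(1,1): Delta=0.0000 Bond=0.0000
V0=2.1476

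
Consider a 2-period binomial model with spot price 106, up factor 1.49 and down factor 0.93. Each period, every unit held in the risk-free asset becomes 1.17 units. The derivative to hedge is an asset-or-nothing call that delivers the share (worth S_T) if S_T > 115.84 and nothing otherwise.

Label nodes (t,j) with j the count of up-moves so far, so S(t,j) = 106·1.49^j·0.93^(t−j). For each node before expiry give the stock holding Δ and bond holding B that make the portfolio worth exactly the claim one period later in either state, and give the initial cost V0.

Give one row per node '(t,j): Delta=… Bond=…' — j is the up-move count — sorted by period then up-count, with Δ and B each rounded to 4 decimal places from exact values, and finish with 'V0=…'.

The replicating-portfolio and risk-neutral prices coincide; use p* = (1.17−0.93)/(1.49−0.93) = 0.4286 for the latter.
Terminal payoffs: V(2,0)=0.0000, V(2,1)=146.8842, V(2,2)=235.3306
(1,0): S=98.5800. Δ = (V_up−V_dn)/(S_up−S_dn) = (146.8842−0.0000)/(146.8842−91.6794) = 2.6607. V = [p*·146.8842 + (1−p*)·0.0000]/1.17 = 53.8037. B = V − Δ·S = -208.4895.
(1,1): S=157.9400. Δ = (V_up−V_dn)/(S_up−S_dn) = (235.3306−146.8842)/(235.3306−146.8842) = 1.0000. V = [p*·235.3306 + (1−p*)·146.8842]/1.17 = 157.9400. B = V − Δ·S = 0.0000.
(0,0): S=106.0000. Δ = (V_up−V_dn)/(S_up−S_dn) = (157.9400−53.8037)/(157.9400−98.5800) = 1.7543. V = [p*·157.9400 + (1−p*)·53.8037]/1.17 = 84.1313. B = V − Δ·S = -101.8264.
Each (Δ,B) replicates both successor values, so the strategy is self-financing and V0 is arbitrage-free.

(0,0): Delta=1.7543 Bond=-101.8264
(1,0): Delta=2.6607 Bond=-208.4895
(1,1): Delta=1.0000 Bond=0.0000
V0=84.1313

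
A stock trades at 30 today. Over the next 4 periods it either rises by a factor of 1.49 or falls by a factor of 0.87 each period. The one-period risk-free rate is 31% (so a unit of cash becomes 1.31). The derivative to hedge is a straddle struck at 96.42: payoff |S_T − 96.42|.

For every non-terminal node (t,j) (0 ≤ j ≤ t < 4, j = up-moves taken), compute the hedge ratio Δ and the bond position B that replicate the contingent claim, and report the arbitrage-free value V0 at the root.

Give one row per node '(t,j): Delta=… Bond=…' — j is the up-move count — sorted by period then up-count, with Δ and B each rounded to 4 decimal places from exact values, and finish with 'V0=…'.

(0,0): Delta=-0.1205 Bond=15.2175
(1,0): Delta=-1.0000 Bond=42.8897
(1,1): Delta=0.0896 Bond=10.5444
(2,0): Delta=-1.0000 Bond=56.1855
(2,1): Delta=-1.0000 Bond=56.1855
(2,2): Delta=0.3498 Bond=-3.5210
(3,0): Delta=-1.0000 Bond=73.6031
(3,1): Delta=-1.0000 Bond=73.6031
(3,2): Delta=-1.0000 Bond=73.6031
(3,3): Delta=0.6723 Bond=-36.6098
V0=11.6023

No-arbitrage ⇒ martingale measure with p* = (R−d)/(u−d) = 0.7097.
Terminal payoffs: V(4,0)=79.2331, V(4,1)=66.9849, V(4,2)=46.0082, V(4,3)=10.0825, V(4,4)=51.4453
(3,0): S=19.7551. Δ = (V_up−V_dn)/(S_up−S_dn) = (66.9849−79.2331)/(29.4351−17.1869) = -1.0000. V = [p*·66.9849 + (1−p*)·79.2331]/1.31 = 53.8480. B = V − Δ·S = 73.6031.
(3,1): S=33.8334. Δ = (V_up−V_dn)/(S_up−S_dn) = (46.0082−66.9849)/(50.4118−29.4351) = -1.0000. V = [p*·46.0082 + (1−p*)·66.9849]/1.31 = 39.7696. B = V − Δ·S = 73.6031.
(3,2): S=57.9446. Δ = (V_up−V_dn)/(S_up−S_dn) = (10.0825−46.0082)/(86.3375−50.4118) = -1.0000. V = [p*·10.0825 + (1−p*)·46.0082]/1.31 = 15.6584. B = V − Δ·S = 73.6031.
(3,3): S=99.2385. Δ = (V_up−V_dn)/(S_up−S_dn) = (51.4453−10.0825)/(147.8653−86.3375) = 0.6723. V = [p*·51.4453 + (1−p*)·10.0825]/1.31 = 30.1044. B = V − Δ·S = -36.6098.
(2,0): S=22.7070. Δ = (V_up−V_dn)/(S_up−S_dn) = (39.7696−53.8480)/(33.8334−19.7551) = -1.0000. V = [p*·39.7696 + (1−p*)·53.8480]/1.31 = 33.4785. B = V − Δ·S = 56.1855.
(2,1): S=38.8890. Δ = (V_up−V_dn)/(S_up−S_dn) = (15.6584−39.7696)/(57.9446−33.8334) = -1.0000. V = [p*·15.6584 + (1−p*)·39.7696]/1.31 = 17.2965. B = V − Δ·S = 56.1855.
(2,2): S=66.6030. Δ = (V_up−V_dn)/(S_up−S_dn) = (30.1044−15.6584)/(99.2385−57.9446) = 0.3498. V = [p*·30.1044 + (1−p*)·15.6584]/1.31 = 19.7789. B = V − Δ·S = -3.5210.
(1,0): S=26.1000. Δ = (V_up−V_dn)/(S_up−S_dn) = (17.2965−33.4785)/(38.8890−22.7070) = -1.0000. V = [p*·17.2965 + (1−p*)·33.4785]/1.31 = 16.7897. B = V − Δ·S = 42.8897.
(1,1): S=44.7000. Δ = (V_up−V_dn)/(S_up−S_dn) = (19.7789−17.2965)/(66.6030−38.8890) = 0.0896. V = [p*·19.7789 + (1−p*)·17.2965]/1.31 = 14.5483. B = V − Δ·S = 10.5444.
(0,0): S=30.0000. Δ = (V_up−V_dn)/(S_up−S_dn) = (14.5483−16.7897)/(44.7000−26.1000) = -0.1205. V = [p*·14.5483 + (1−p*)·16.7897]/1.31 = 11.6023. B = V − Δ·S = 15.2175.
The time-0 hedge costs 11.6023, which is the no-arbitrage price.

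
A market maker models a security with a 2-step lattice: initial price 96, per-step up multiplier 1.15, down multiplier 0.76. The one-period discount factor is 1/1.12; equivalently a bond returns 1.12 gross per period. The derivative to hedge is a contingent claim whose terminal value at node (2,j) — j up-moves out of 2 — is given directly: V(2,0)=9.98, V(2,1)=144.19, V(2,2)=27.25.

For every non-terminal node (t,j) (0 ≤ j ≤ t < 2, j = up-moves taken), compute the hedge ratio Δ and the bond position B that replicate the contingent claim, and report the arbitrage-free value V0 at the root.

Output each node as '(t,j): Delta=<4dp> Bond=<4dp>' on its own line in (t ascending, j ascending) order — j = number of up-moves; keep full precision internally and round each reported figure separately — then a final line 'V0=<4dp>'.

Under the risk-neutral measure, an up-move has probability p* = (R−d)/(u−d) = 0.9231 and values discount at R = 1.12.
Terminal payoffs: V(2,0)=9.9800, V(2,1)=144.1900, V(2,2)=27.2500
(1,0): S=72.9600. Δ = (V_up−V_dn)/(S_up−S_dn) = (144.1900−9.9800)/(83.9040−55.4496) = 4.7167. V = [p*·144.1900 + (1−p*)·9.9800]/1.12 = 119.5234. B = V − Δ·S = -224.6049.
(1,1): S=110.4000. Δ = (V_up−V_dn)/(S_up−S_dn) = (27.2500−144.1900)/(126.9600−83.9040) = -2.7160. V = [p*·27.2500 + (1−p*)·144.1900]/1.12 = 32.3620. B = V − Δ·S = 332.2081.
(0,0): S=96.0000. Δ = (V_up−V_dn)/(S_up−S_dn) = (32.3620−119.5234)/(110.4000−72.9600) = -2.3280. V = [p*·32.3620 + (1−p*)·119.5234]/1.12 = 34.8810. B = V − Δ·S = 258.3717.
The time-0 hedge costs 34.8810, which is the no-arbitrage price.

(0,0): Delta=-2.3280 Bond=258.3717
(1,0): Delta=4.7167 Bond=-224.6049
(1,1): Delta=-2.7160 Bond=332.2081
V0=34.8810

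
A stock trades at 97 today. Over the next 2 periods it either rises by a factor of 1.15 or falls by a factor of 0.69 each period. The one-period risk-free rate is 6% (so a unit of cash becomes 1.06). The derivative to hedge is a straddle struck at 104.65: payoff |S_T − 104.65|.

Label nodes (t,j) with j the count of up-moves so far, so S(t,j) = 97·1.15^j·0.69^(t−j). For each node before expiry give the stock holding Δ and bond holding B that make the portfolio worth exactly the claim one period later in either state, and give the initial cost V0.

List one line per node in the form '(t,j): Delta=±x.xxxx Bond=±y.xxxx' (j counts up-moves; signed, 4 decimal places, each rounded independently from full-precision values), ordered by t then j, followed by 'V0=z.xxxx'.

Risk-neutral probability p* = (R−d)/(u−d) = (1.06−0.69)/(1.15−0.69) = 0.8043.
At expiry t=2: V(2,0)=58.4683, V(2,1)=27.6805, V(2,2)=23.6325
  t=1,j=0: stock 66.9300 → up 76.9695 (V=27.6805), down 46.1817 (V=58.4683). Price 31.7964; hedge Δ=-1.0000, bond B=98.7264.
  t=1,j=1: stock 111.5500 → up 128.2825 (V=23.6325), down 76.9695 (V=27.6805). Price 23.0420; hedge Δ=-0.0789, bond B=31.8420.
  t=0,j=0: stock 97.0000 → up 111.5500 (V=23.0420), down 66.9300 (V=31.7964). Price 23.3536; hedge Δ=-0.1962, bond B=42.3850.
The time-0 hedge costs 23.3536, which is the no-arbitrage price.

(0,0): Delta=-0.1962 Bond=42.3850
(1,0): Delta=-1.0000 Bond=98.7264
(1,1): Delta=-0.0789 Bond=31.8420
V0=23.3536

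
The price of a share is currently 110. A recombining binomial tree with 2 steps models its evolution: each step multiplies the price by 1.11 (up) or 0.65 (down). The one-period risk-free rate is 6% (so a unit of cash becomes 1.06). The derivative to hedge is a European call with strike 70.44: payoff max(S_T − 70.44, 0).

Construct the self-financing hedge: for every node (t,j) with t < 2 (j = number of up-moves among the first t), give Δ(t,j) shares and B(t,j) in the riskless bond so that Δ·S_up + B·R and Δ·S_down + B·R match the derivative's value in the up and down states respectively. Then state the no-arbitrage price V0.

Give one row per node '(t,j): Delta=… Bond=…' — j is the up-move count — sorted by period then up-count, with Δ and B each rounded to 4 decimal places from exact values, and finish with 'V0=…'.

Risk-neutral probability p* = (R−d)/(u−d) = (1.06−0.65)/(1.11−0.65) = 0.8913.
Payoff layer (t=2): V(2,0)=0.0000, V(2,1)=8.9250, V(2,2)=65.0910
(1,0): S=71.5000. Δ = (V_up−V_dn)/(S_up−S_dn) = (8.9250−0.0000)/(79.3650−46.4750) = 0.2714. V = [p*·8.9250 + (1−p*)·0.0000]/1.06 = 7.5046. B = V − Δ·S = -11.8976.
(1,1): S=122.1000. Δ = (V_up−V_dn)/(S_up−S_dn) = (65.0910−8.9250)/(135.5310−79.3650) = 1.0000. V = [p*·65.0910 + (1−p*)·8.9250]/1.06 = 55.6472. B = V − Δ·S = -66.4528.
(0,0): S=110.0000. Δ = (V_up−V_dn)/(S_up−S_dn) = (55.6472−7.5046)/(122.1000−71.5000) = 0.9514. V = [p*·55.6472 + (1−p*)·7.5046]/1.06 = 47.5606. B = V − Δ·S = -57.0971.
Self-financing check: at every node Δ·S+B equals the discounted successor values.

(0,0): Delta=0.9514 Bond=-57.0971
(1,0): Delta=0.2714 Bond=-11.8976
(1,1): Delta=1.0000 Bond=-66.4528
V0=47.5606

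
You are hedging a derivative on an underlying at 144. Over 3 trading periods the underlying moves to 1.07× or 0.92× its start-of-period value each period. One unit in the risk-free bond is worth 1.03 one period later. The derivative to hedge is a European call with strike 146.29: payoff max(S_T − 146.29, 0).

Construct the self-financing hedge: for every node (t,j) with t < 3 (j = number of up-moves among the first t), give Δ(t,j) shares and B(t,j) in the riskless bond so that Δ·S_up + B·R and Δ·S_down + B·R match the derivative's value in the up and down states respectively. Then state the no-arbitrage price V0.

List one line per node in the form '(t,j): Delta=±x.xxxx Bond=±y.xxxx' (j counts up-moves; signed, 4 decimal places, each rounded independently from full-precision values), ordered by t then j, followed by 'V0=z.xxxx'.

No-arbitrage ⇒ martingale measure with p* = (R−d)/(u−d) = 0.7333.
Terminal payoffs: V(3,0)=0.0000, V(3,1)=0.0000, V(3,2)=5.3864, V(3,3)=30.1162
(2,0): S=121.8816. Δ = (V_up−V_dn)/(S_up−S_dn) = (0.0000−0.0000)/(130.4133−112.1311) = 0.0000. V = [p*·0.0000 + (1−p*)·0.0000]/1.03 = 0.0000. B = V − Δ·S = 0.0000.
(2,1): S=141.7536. Δ = (V_up−V_dn)/(S_up−S_dn) = (5.3864−0.0000)/(151.6764−130.4133) = 0.2533. V = [p*·5.3864 + (1−p*)·0.0000]/1.03 = 3.8349. B = V − Δ·S = -32.0741.
(2,2): S=164.8656. Δ = (V_up−V_dn)/(S_up−S_dn) = (30.1162−5.3864)/(176.4062−151.6764) = 1.0000. V = [p*·30.1162 + (1−p*)·5.3864]/1.03 = 22.8365. B = V − Δ·S = -142.0291.
(1,0): S=132.4800. Δ = (V_up−V_dn)/(S_up−S_dn) = (3.8349−0.0000)/(141.7536−121.8816) = 0.1930. V = [p*·3.8349 + (1−p*)·0.0000]/1.03 = 2.7304. B = V − Δ·S = -22.8359.
(1,1): S=154.0800. Δ = (V_up−V_dn)/(S_up−S_dn) = (22.8365−3.8349)/(164.8656−141.7536) = 0.8221. V = [p*·22.8365 + (1−p*)·3.8349]/1.03 = 17.2518. B = V − Δ·S = -109.4250.
(0,0): S=144.0000. Δ = (V_up−V_dn)/(S_up−S_dn) = (17.2518−2.7304)/(154.0800−132.4800) = 0.6723. V = [p*·17.2518 + (1−p*)·2.7304]/1.03 = 12.9898. B = V − Δ·S = -83.8200.
Each (Δ,B) replicates both successor values, so the strategy is self-financing and V0 is arbitrage-free.

(0,0): Delta=0.6723 Bond=-83.8200
(1,0): Delta=0.1930 Bond=-22.8359
(1,1): Delta=0.8221 Bond=-109.4250
(2,0): Delta=0.0000 Bond=0.0000
(2,1): Delta=0.2533 Bond=-32.0741
(2,2): Delta=1.0000 Bond=-142.0291
V0=12.9898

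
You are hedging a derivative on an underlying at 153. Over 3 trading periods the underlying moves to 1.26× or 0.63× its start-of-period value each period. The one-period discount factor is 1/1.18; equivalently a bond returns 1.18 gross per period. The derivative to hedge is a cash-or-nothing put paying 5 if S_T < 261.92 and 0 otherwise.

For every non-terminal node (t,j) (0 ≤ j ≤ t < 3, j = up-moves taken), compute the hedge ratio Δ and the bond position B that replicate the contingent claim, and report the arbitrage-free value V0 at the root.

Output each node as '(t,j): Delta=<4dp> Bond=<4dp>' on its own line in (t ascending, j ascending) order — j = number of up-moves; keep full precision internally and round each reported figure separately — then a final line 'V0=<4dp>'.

Since d<R<u, set p* = (R−d)/(u−d) = 0.8730; price each node as the discounted p*-expectation of its children.
Terminal payoffs: V(3,0)=5.0000, V(3,1)=5.0000, V(3,2)=5.0000, V(3,3)=0.0000
(2,0): S=60.7257. Δ = (V_up−V_dn)/(S_up−S_dn) = (5.0000−5.0000)/(76.5144−38.2572) = 0.0000. V = [p*·5.0000 + (1−p*)·5.0000]/1.18 = 4.2373. B = V − Δ·S = 4.2373.
(2,1): S=121.4514. Δ = (V_up−V_dn)/(S_up−S_dn) = (5.0000−5.0000)/(153.0288−76.5144) = 0.0000. V = [p*·5.0000 + (1−p*)·5.0000]/1.18 = 4.2373. B = V − Δ·S = 4.2373.
(2,2): S=242.9028. Δ = (V_up−V_dn)/(S_up−S_dn) = (0.0000−5.0000)/(306.0575−153.0288) = -0.0327. V = [p*·0.0000 + (1−p*)·5.0000]/1.18 = 0.5381. B = V − Δ·S = 8.4746.
(1,0): S=96.3900. Δ = (V_up−V_dn)/(S_up−S_dn) = (4.2373−4.2373)/(121.4514−60.7257) = 0.0000. V = [p*·4.2373 + (1−p*)·4.2373]/1.18 = 3.5909. B = V − Δ·S = 3.5909.
(1,1): S=192.7800. Δ = (V_up−V_dn)/(S_up−S_dn) = (0.5381−4.2373)/(242.9028−121.4514) = -0.0305. V = [p*·0.5381 + (1−p*)·4.2373]/1.18 = 0.8541. B = V − Δ·S = 6.7259.
(0,0): S=153.0000. Δ = (V_up−V_dn)/(S_up−S_dn) = (0.8541−3.5909)/(192.7800−96.3900) = -0.0284. V = [p*·0.8541 + (1−p*)·3.5909]/1.18 = 1.0183. B = V − Δ·S = 5.3625.
Each (Δ,B) replicates both successor values, so the strategy is self-financing and V0 is arbitrage-free.

(0,0): Delta=-0.0284 Bond=5.3625
(1,0): Delta=0.0000 Bond=3.5909
(1,1): Delta=-0.0305 Bond=6.7259
(2,0): Delta=0.0000 Bond=4.2373
(2,1): Delta=0.0000 Bond=4.2373
(2,2): Delta=-0.0327 Bond=8.4746
V0=1.0183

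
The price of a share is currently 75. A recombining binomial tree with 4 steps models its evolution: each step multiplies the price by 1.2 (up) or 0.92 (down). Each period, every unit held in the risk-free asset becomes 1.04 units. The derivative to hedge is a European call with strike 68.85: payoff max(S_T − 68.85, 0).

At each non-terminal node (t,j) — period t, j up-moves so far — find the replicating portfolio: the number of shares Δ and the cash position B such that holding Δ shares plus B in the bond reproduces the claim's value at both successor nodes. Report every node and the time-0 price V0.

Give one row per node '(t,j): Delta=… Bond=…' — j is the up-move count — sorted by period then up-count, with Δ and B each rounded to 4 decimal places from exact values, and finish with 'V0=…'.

Risk-neutral probability p* = (R−d)/(u−d) = (1.04−0.92)/(1.2−0.92) = 0.4286.
Terminal payoffs: V(4,0)=0.0000, V(4,1)=1.2319, V(4,2)=22.5612, V(4,3)=50.3820, V(4,4)=86.6700
(3,0): S=58.4016. Δ = (V_up−V_dn)/(S_up−S_dn) = (1.2319−0.0000)/(70.0819−53.7295) = 0.0753. V = [p*·1.2319 + (1−p*)·0.0000]/1.04 = 0.5077. B = V − Δ·S = -3.8921.
(3,1): S=76.1760. Δ = (V_up−V_dn)/(S_up−S_dn) = (22.5612−1.2319)/(91.4112−70.0819) = 1.0000. V = [p*·22.5612 + (1−p*)·1.2319]/1.04 = 9.9741. B = V − Δ·S = -66.2019.
(3,2): S=99.3600. Δ = (V_up−V_dn)/(S_up−S_dn) = (50.3820−22.5612)/(119.2320−91.4112) = 1.0000. V = [p*·50.3820 + (1−p*)·22.5612]/1.04 = 33.1581. B = V − Δ·S = -66.2019.
(3,3): S=129.6000. Δ = (V_up−V_dn)/(S_up−S_dn) = (86.6700−50.3820)/(155.5200−119.2320) = 1.0000. V = [p*·86.6700 + (1−p*)·50.3820]/1.04 = 63.3981. B = V − Δ·S = -66.2019.
(2,0): S=63.4800. Δ = (V_up−V_dn)/(S_up−S_dn) = (9.9741−0.5077)/(76.1760−58.4016) = 0.5326. V = [p*·9.9741 + (1−p*)·0.5077]/1.04 = 4.3891. B = V − Δ·S = -29.4195.
(2,1): S=82.8000. Δ = (V_up−V_dn)/(S_up−S_dn) = (33.1581−9.9741)/(99.3600−76.1760) = 1.0000. V = [p*·33.1581 + (1−p*)·9.9741]/1.04 = 19.1443. B = V − Δ·S = -63.6557.
(2,2): S=108.0000. Δ = (V_up−V_dn)/(S_up−S_dn) = (63.3981−33.1581)/(129.6000−99.3600) = 1.0000. V = [p*·63.3981 + (1−p*)·33.1581]/1.04 = 44.3443. B = V − Δ·S = -63.6557.
(1,0): S=69.0000. Δ = (V_up−V_dn)/(S_up−S_dn) = (19.1443−4.3891)/(82.8000−63.4800) = 0.7637. V = [p*·19.1443 + (1−p*)·4.3891]/1.04 = 10.3007. B = V − Δ·S = -42.3963.
(1,1): S=90.0000. Δ = (V_up−V_dn)/(S_up−S_dn) = (44.3443−19.1443)/(108.0000−82.8000) = 1.0000. V = [p*·44.3443 + (1−p*)·19.1443]/1.04 = 28.7926. B = V − Δ·S = -61.2074.
(0,0): S=75.0000. Δ = (V_up−V_dn)/(S_up−S_dn) = (28.7926−10.3007)/(90.0000−69.0000) = 0.8806. V = [p*·28.7926 + (1−p*)·10.3007]/1.04 = 17.5248. B = V − Δ·S = -48.5175.
Root portfolio cost Δ·75+B reproduces V0=17.5248.

(0,0): Delta=0.8806 Bond=-48.5175
(1,0): Delta=0.7637 Bond=-42.3963
(1,1): Delta=1.0000 Bond=-61.2074
(2,0): Delta=0.5326 Bond=-29.4195
(2,1): Delta=1.0000 Bond=-63.6557
(2,2): Delta=1.0000 Bond=-63.6557
(3,0): Delta=0.0753 Bond=-3.8921
(3,1): Delta=1.0000 Bond=-66.2019
(3,2): Delta=1.0000 Bond=-66.2019
(3,3): Delta=1.0000 Bond=-66.2019
V0=17.5248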